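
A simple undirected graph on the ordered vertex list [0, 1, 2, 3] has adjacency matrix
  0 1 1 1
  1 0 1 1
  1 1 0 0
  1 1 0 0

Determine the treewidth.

A width-2 tree decomposition is:
Bags: B1 = {0, 1, 2}  B2 = {0, 1, 3}
Tree: B1–B2
Each bag holds 3 vertices, so the decomposition has width 2, which upper-bounds the treewidth. For the lower bound, the 3 vertices {0, 1, 2} are pairwise adjacent, and any tree decomposition puts a clique entirely inside one bag — forcing width ≥ 2. Combining the bounds, tw(G) = 2.

2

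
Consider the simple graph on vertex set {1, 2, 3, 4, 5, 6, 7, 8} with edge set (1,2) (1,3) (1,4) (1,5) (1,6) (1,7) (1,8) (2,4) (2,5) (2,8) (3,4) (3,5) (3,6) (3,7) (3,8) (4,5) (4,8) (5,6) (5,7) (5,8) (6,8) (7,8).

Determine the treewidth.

4

A width-4 tree decomposition is:
Bags: B1 = {1, 3, 5, 6, 8}  B2 = {1, 3, 4, 5, 8}  B3 = {1, 3, 5, 7, 8}  B4 = {1, 2, 4, 5, 8}
Tree: B1–B2, B1–B3, B2–B4
Every bag has size at most 5, so the width is 5 − 1 = 4 and tw(G) ≤ 4. Conversely, {1, 2, 4, 5, 8} is a clique of size 5, and the vertices of any clique must share a bag in every tree decomposition; so some bag has ≥ 5 vertices and tw(G) ≥ 4. Therefore the treewidth is 4.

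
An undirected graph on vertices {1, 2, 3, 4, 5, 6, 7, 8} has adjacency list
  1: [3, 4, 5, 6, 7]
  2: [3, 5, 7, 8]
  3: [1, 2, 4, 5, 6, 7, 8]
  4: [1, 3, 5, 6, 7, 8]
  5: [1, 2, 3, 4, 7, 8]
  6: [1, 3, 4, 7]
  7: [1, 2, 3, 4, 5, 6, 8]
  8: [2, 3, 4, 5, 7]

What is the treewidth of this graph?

A width-4 tree decomposition is:
Bags: B1 = {3, 4, 5, 7, 8}  B2 = {1, 3, 4, 5, 7}  B3 = {2, 3, 5, 7, 8}  B4 = {1, 3, 4, 6, 7}
Tree: B1–B2, B1–B3, B2–B4
Every bag has size at most 5, so the width is 5 − 1 = 4 and tw(G) ≤ 4. For the lower bound, the 5 vertices {2, 3, 5, 7, 8} are pairwise adjacent, and any tree decomposition puts a clique entirely inside one bag — forcing width ≥ 4. The upper and lower bounds meet at 4, so that is the treewidth.

4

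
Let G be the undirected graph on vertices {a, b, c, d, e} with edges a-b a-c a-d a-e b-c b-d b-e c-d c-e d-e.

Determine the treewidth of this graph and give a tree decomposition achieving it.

A single bag containing all 5 vertices is trivially a valid decomposition of width 4. For the lower bound, the 5 vertices {a, b, c, d, e} are pairwise adjacent, and any tree decomposition puts a clique entirely inside one bag — forcing width ≥ 4. The upper and lower bounds meet at 4, so that is the treewidth.

Treewidth 4.
One such decomposition:
Bags: B1 = {a, b, c, d, e}
Tree: (single bag)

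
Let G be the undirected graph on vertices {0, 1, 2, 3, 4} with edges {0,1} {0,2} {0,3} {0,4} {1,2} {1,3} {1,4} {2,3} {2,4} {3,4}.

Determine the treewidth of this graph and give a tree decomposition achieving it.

With just one bag of size 5, the width is 5 − 1 = 4, so tw(G) ≤ 4. On the other hand G contains the 5-clique {0, 1, 2, 3, 4}. A clique must lie in a single bag of any decomposition, so no decomposition can have width below 4. Hence tw(G) = 4 exactly.

Treewidth 4.
One such decomposition:
Bags: B1 = {0, 1, 2, 3, 4}
Tree: (single bag)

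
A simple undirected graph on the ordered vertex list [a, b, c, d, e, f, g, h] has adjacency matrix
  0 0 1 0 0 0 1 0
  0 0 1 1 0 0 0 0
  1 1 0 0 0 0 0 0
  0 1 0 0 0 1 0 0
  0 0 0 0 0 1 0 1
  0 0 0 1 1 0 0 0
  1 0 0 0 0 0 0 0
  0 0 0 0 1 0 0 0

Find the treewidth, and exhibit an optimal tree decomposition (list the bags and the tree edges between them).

Each bag holds 2 vertices, so the decomposition has width 1, which upper-bounds the treewidth. G has an edge, so its treewidth is at least 1. The upper and lower bounds meet at 1, so that is the treewidth.

Treewidth 1.
One optimal decomposition is:
Bags: B1 = {e, h}  B2 = {e, f}  B3 = {d, f}  B4 = {b, d}  B5 = {b, c}  B6 = {a, c}  B7 = {a, g}
Tree: B1–B2, B2–B3, B3–B4, B4–B5, B5–B6, B6–B7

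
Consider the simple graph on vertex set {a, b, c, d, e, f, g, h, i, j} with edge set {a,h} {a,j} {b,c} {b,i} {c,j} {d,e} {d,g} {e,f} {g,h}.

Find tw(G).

A width-1 tree decomposition is:
Bags: B1 = {b, i}  B2 = {b, c}  B3 = {c, j}  B4 = {a, j}  B5 = {a, h}  B6 = {g, h}  B7 = {d, g}  B8 = {d, e}  B9 = {e, f}
Tree: B1–B2, B2–B3, B3–B4, B4–B5, B5–B6, B6–B7, B7–B8, B8–B9
Each bag holds 2 vertices, so the decomposition has width 1, which upper-bounds the treewidth. Since G has at least one edge (e.g. i–b), it is not an edgeless graph, so tw(G) ≥ 1. The upper and lower bounds meet at 1, so that is the treewidth.

1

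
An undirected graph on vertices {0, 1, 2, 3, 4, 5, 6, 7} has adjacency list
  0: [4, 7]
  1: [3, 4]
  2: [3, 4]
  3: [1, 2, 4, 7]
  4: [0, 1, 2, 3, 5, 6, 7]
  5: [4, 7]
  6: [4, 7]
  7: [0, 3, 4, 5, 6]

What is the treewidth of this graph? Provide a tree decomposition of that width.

The largest bag has 3 vertices, giving width 2; this decomposition certifies tw(G) ≤ 2. On the other hand G contains the 3-clique {1, 3, 4}. A clique must lie in a single bag of any decomposition, so no decomposition can have width below 2. Hence tw(G) = 2 exactly.

Treewidth 2.
One such decomposition:
Bags: B1 = {1, 3, 4}  B2 = {3, 4, 7}  B3 = {0, 4, 7}  B4 = {4, 6, 7}  B5 = {4, 5, 7}  B6 = {2, 3, 4}
Tree: B1–B2, B2–B3, B2–B4, B4–B5, B2–B6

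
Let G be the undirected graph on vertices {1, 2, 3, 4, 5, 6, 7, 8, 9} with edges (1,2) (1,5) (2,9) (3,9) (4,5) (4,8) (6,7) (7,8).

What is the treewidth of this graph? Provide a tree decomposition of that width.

Treewidth 1.
Bags: B1 = {6, 7}  B2 = {7, 8}  B3 = {4, 8}  B4 = {4, 5}  B5 = {1, 5}  B6 = {1, 2}  B7 = {2, 9}  B8 = {3, 9}
Tree: B1–B2, B2–B3, B3–B4, B4–B5, B5–B6, B6–B7, B7–B8

The largest bag has 2 vertices, giving width 1; this decomposition certifies tw(G) ≤ 1. Any graph with an edge has treewidth ≥ 1, and G has the edge 6–7. Hence tw(G) = 1 exactly.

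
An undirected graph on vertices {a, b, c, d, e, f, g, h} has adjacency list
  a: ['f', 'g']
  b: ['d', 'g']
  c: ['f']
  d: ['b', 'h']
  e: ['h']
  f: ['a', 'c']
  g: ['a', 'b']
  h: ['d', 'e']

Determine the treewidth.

1

A width-1 tree decomposition is:
Bags: B1 = {e, h}  B2 = {d, h}  B3 = {b, d}  B4 = {b, g}  B5 = {a, g}  B6 = {a, f}  B7 = {c, f}
Tree: B1–B2, B2–B3, B3–B4, B4–B5, B5–B6, B6–B7
Each bag holds 2 vertices, so the decomposition has width 1, which upper-bounds the treewidth. Since G has at least one edge (e.g. e–h), it is not an edgeless graph, so tw(G) ≥ 1. Therefore the treewidth is 1.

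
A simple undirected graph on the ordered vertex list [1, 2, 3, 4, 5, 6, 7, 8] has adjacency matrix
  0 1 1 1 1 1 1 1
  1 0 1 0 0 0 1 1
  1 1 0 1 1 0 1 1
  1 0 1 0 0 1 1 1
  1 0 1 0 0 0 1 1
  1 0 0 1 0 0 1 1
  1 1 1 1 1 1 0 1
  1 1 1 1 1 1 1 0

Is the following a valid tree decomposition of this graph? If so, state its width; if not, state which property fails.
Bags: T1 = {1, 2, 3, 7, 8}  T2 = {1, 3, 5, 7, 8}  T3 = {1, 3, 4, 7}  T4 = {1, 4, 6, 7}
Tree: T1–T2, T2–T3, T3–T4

A tree decomposition must satisfy three properties: every vertex lies in some bag; for every edge, both endpoints lie together in some bag; and for every vertex, the bags containing it form a connected subtree. Here edge (8,4) lies in no bag, so the decomposition is invalid.

No — edge (8,4) lies in no bag.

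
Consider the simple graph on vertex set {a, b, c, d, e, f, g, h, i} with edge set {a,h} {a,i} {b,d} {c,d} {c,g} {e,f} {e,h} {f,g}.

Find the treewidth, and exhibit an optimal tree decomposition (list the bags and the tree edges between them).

The largest bag has 2 vertices, giving width 1; this decomposition certifies tw(G) ≤ 1. Any graph with an edge has treewidth ≥ 1, and G has the edge i–a. Combining the bounds, tw(G) = 1.

Treewidth 1.
One optimal decomposition is:
Bags: B1 = {a, i}  B2 = {a, h}  B3 = {e, h}  B4 = {e, f}  B5 = {f, g}  B6 = {c, g}  B7 = {c, d}  B8 = {b, d}
Tree: B1–B2, B2–B3, B3–B4, B4–B5, B5–B6, B6–B7, B7–B8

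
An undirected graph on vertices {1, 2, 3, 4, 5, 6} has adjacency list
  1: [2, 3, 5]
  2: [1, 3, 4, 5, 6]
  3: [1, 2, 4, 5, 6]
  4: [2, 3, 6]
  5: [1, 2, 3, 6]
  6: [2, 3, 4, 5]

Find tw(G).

3

A width-3 tree decomposition is:
Bags: B1 = {2, 3, 5, 6}  B2 = {2, 3, 4, 6}  B3 = {1, 2, 3, 5}
Tree: B1–B2, B1–B3
Every bag has size at most 4, so the width is 4 − 1 = 3 and tw(G) ≤ 3. Conversely, {2, 3, 4, 6} is a clique of size 4, and the vertices of any clique must share a bag in every tree decomposition; so some bag has ≥ 4 vertices and tw(G) ≥ 3. Therefore the treewidth is 3.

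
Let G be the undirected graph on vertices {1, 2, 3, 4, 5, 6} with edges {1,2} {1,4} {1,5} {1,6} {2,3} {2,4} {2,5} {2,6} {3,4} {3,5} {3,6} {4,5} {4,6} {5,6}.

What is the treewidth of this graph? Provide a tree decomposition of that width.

Every bag has size at most 5, so the width is 5 − 1 = 4 and tw(G) ≤ 4. Conversely, {1, 2, 4, 5, 6} is a clique of size 5, and the vertices of any clique must share a bag in every tree decomposition; so some bag has ≥ 5 vertices and tw(G) ≥ 4. Hence tw(G) = 4 exactly.

Treewidth 4.
Bags: B1 = {2, 3, 4, 5, 6}  B2 = {1, 2, 4, 5, 6}
Tree: B1–B2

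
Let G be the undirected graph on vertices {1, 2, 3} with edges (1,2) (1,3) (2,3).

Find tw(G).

2

A width-2 tree decomposition is:
Bags: B1 = {1, 2, 3}
Tree: (single bag)
A single bag containing all 3 vertices is trivially a valid decomposition of width 2. For the lower bound, the 3 vertices {1, 2, 3} are pairwise adjacent, and any tree decomposition puts a clique entirely inside one bag — forcing width ≥ 2. Therefore the treewidth is 2.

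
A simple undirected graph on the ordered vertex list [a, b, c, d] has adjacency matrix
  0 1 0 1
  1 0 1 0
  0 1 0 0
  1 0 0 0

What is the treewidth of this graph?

1

A width-1 tree decomposition is:
Bags: B1 = {b, c}  B2 = {a, b}  B3 = {a, d}
Tree: B1–B2, B2–B3
Each bag holds 2 vertices, so the decomposition has width 1, which upper-bounds the treewidth. Any graph with an edge has treewidth ≥ 1, and G has the edge c–b. Therefore the treewidth is 1.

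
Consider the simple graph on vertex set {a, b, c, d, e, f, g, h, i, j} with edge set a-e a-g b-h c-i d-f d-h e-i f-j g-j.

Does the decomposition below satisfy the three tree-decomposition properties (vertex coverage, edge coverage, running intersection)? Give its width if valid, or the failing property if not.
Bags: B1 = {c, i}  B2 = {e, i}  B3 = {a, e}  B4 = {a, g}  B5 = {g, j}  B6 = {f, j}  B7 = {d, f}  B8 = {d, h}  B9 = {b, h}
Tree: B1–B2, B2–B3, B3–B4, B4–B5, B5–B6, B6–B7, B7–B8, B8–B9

Yes; width 1.

Vertex coverage: the bags together contain {a, b, c, d, e, f, g, h, i, j}, the full vertex set. Edge coverage: each edge of G has both endpoints in at least one bag. Running intersection: for every vertex, the bags containing it form a connected subtree. All three properties hold, so this is a valid tree decomposition of width max|bag| − 1 = 1, and hence tw(G) ≤ 1.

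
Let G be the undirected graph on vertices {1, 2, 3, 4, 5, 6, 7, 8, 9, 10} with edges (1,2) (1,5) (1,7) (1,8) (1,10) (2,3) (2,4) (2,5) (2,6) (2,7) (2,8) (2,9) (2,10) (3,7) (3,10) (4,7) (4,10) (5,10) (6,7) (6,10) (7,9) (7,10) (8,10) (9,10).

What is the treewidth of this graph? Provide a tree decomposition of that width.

Treewidth 3.
Bags: B1 = {1, 2, 7, 10}  B2 = {2, 6, 7, 10}  B3 = {2, 7, 9, 10}  B4 = {1, 2, 5, 10}  B5 = {1, 2, 8, 10}  B6 = {2, 4, 7, 10}  B7 = {2, 3, 7, 10}
Tree: B1–B2, B1–B3, B1–B4, B4–B5, B3–B6, B3–B7

Each bag holds 4 vertices, so the decomposition has width 3, which upper-bounds the treewidth. For the lower bound, the 4 vertices {1, 2, 8, 10} are pairwise adjacent, and any tree decomposition puts a clique entirely inside one bag — forcing width ≥ 3. Hence tw(G) = 3 exactly.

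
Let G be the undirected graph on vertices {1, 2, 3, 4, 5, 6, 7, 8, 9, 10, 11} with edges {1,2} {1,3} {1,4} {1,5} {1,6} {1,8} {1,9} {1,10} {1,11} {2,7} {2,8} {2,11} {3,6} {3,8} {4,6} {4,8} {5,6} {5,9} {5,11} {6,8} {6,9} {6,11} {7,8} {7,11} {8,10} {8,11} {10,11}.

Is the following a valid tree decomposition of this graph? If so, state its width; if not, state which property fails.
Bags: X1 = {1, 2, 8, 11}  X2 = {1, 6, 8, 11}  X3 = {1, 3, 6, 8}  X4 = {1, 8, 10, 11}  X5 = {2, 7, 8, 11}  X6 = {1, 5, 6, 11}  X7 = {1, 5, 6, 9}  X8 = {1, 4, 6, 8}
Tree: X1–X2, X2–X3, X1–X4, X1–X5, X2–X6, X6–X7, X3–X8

Yes; width 3.

Vertex coverage: the bags together contain {1, 2, 3, 4, 5, 6, 7, 8, 9, 10, 11}, the full vertex set. Edge coverage: each edge of G has both endpoints in at least one bag. Running intersection: for every vertex, the bags containing it form a connected subtree. All three properties hold, so this is a valid tree decomposition of width max|bag| − 1 = 3, and hence tw(G) ≤ 3.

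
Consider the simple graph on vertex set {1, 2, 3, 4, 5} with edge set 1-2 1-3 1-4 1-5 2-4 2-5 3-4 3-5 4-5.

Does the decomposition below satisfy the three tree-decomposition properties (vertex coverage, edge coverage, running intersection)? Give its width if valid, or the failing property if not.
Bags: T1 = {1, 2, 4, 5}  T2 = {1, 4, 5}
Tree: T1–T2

A tree decomposition must satisfy three properties: every vertex lies in some bag; for every edge, both endpoints lie together in some bag; and for every vertex, the bags containing it form a connected subtree. Here vertex 3 appears in no bag, so the decomposition is invalid.

No — vertex 3 appears in no bag.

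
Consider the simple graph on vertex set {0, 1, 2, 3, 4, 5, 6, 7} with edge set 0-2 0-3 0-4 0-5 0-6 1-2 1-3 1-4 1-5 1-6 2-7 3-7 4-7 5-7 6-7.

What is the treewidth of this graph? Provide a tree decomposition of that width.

Each bag holds 4 vertices, so the decomposition has width 3, which upper-bounds the treewidth. For the lower bound: the 4 vertex sets {1,6}, {4,7}, {0}, {5} are disjoint, each induces a connected subgraph, and every pair is joined by at least one edge of G. Contracting each set to a single vertex therefore yields K_{4} as a minor, and since treewidth is minor-monotone, tw(G) ≥ tw(K_{4}) = 3. Therefore the treewidth is 3.

Treewidth 3.
One optimal decomposition is:
Bags: B1 = {0, 1, 6, 7}  B2 = {0, 1, 4, 7}  B3 = {0, 1, 5, 7}  B4 = {0, 1, 2, 7}  B5 = {0, 1, 3, 7}
Tree: B1–B2, B2–B3, B3–B4, B4–B5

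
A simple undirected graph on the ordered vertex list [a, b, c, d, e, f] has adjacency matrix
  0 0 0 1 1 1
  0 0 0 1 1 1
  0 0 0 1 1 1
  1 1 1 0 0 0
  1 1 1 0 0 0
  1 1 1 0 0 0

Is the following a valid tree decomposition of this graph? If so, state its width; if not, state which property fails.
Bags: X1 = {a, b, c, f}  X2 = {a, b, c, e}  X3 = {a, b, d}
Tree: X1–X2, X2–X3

No — edge (c,d) lies in no bag.

A tree decomposition must satisfy three properties: every vertex lies in some bag; for every edge, both endpoints lie together in some bag; and for every vertex, the bags containing it form a connected subtree. Here edge (c,d) lies in no bag, so the decomposition is invalid.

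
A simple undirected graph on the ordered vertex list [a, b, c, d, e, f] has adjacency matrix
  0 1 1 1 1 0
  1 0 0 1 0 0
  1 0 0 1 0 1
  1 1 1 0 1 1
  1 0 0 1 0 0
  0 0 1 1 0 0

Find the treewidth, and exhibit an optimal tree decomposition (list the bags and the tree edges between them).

The largest bag has 3 vertices, giving width 2; this decomposition certifies tw(G) ≤ 2. For the lower bound, the 3 vertices {a, d, e} are pairwise adjacent, and any tree decomposition puts a clique entirely inside one bag — forcing width ≥ 2. Therefore the treewidth is 2.

Treewidth 2.
One such decomposition:
Bags: B1 = {a, c, d}  B2 = {a, d, e}  B3 = {c, d, f}  B4 = {a, b, d}
Tree: B1–B2, B1–B3, B2–B4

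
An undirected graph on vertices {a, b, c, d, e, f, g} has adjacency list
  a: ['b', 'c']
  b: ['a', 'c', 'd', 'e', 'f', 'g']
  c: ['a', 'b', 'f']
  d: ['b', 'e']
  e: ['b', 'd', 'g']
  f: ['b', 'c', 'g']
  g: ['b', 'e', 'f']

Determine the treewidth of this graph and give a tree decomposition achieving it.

Treewidth 2.
One such decomposition:
Bags: B1 = {b, d, e}  B2 = {b, e, g}  B3 = {b, f, g}  B4 = {b, c, f}  B5 = {a, b, c}
Tree: B1–B2, B2–B3, B3–B4, B4–B5

The largest bag has 3 vertices, giving width 2; this decomposition certifies tw(G) ≤ 2. Conversely, {b, d, e} is a clique of size 3, and the vertices of any clique must share a bag in every tree decomposition; so some bag has ≥ 3 vertices and tw(G) ≥ 2. Combining the bounds, tw(G) = 2.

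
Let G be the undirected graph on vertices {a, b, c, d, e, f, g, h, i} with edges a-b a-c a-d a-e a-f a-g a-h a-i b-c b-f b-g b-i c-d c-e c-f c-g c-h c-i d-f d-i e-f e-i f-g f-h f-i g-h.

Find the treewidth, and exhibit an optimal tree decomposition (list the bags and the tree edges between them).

Treewidth 4.
One optimal decomposition is:
Bags: B1 = {a, c, e, f, i}  B2 = {a, b, c, f, i}  B3 = {a, b, c, f, g}  B4 = {a, c, f, g, h}  B5 = {a, c, d, f, i}
Tree: B1–B2, B2–B3, B3–B4, B1–B5

Each bag holds 5 vertices, so the decomposition has width 4, which upper-bounds the treewidth. Conversely, {a, c, f, g, h} is a clique of size 5, and the vertices of any clique must share a bag in every tree decomposition; so some bag has ≥ 5 vertices and tw(G) ≥ 4. Hence tw(G) = 4 exactly.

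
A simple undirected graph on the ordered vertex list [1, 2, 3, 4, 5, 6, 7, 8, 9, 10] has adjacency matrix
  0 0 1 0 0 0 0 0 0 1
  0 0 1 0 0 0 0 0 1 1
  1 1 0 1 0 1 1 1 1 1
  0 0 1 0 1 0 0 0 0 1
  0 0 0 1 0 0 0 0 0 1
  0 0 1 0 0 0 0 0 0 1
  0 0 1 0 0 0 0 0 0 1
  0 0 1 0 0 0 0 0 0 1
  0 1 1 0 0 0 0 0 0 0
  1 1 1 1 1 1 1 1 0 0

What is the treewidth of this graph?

2

A width-2 tree decomposition is:
Bags: B1 = {3, 6, 10}  B2 = {3, 4, 10}  B3 = {2, 3, 10}  B4 = {3, 7, 10}  B5 = {2, 3, 9}  B6 = {3, 8, 10}  B7 = {1, 3, 10}  B8 = {4, 5, 10}
Tree: B1–B2, B2–B3, B3–B4, B3–B5, B2–B6, B1–B7, B2–B8
Each bag holds 3 vertices, so the decomposition has width 2, which upper-bounds the treewidth. Conversely, {2, 3, 9} is a clique of size 3, and the vertices of any clique must share a bag in every tree decomposition; so some bag has ≥ 3 vertices and tw(G) ≥ 2. Hence tw(G) = 2 exactly.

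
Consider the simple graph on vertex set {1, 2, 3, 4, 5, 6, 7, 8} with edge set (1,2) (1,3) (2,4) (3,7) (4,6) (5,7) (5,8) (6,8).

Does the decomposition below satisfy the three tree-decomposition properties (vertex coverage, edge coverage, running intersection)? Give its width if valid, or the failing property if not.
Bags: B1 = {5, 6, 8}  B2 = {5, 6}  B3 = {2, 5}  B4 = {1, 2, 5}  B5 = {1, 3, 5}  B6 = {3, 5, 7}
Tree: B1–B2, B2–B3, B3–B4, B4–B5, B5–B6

No — vertex 4 appears in no bag.

A tree decomposition must satisfy three properties: every vertex lies in some bag; for every edge, both endpoints lie together in some bag; and for every vertex, the bags containing it form a connected subtree. Here vertex 4 appears in no bag, so the decomposition is invalid.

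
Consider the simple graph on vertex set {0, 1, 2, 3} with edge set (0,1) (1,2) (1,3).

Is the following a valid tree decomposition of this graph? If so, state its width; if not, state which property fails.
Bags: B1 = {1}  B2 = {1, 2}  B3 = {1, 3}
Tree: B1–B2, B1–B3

No — vertex 0 appears in no bag.

A tree decomposition must satisfy three properties: every vertex lies in some bag; for every edge, both endpoints lie together in some bag; and for every vertex, the bags containing it form a connected subtree. Here vertex 0 appears in no bag, so the decomposition is invalid.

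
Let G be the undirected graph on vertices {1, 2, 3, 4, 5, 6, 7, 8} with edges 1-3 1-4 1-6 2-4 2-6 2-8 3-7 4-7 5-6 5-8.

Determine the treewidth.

2

A width-2 tree decomposition is:
Bags: B1 = {1, 3, 7}  B2 = {1, 4, 7}  B3 = {1, 4, 6}  B4 = {2, 4, 6}  B5 = {2, 5, 6}  B6 = {2, 5, 8}
Tree: B1–B2, B2–B3, B3–B4, B4–B5, B5–B6
Each bag holds 3 vertices, so the decomposition has width 2, which upper-bounds the treewidth. Since 3–7–4–1–3 is a cycle in G, G is not acyclic. Forests are exactly the graphs of treewidth ≤ 1, so tw(G) ≥ 2. Combining the bounds, tw(G) = 2.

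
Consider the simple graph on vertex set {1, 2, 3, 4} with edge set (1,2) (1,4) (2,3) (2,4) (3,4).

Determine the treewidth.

A width-2 tree decomposition is:
Bags: B1 = {2, 3, 4}  B2 = {1, 2, 4}
Tree: B1–B2
Every bag has size at most 3, so the width is 3 − 1 = 2 and tw(G) ≤ 2. For the lower bound, the 3 vertices {1, 2, 4} are pairwise adjacent, and any tree decomposition puts a clique entirely inside one bag — forcing width ≥ 2. Therefore the treewidth is 2.

2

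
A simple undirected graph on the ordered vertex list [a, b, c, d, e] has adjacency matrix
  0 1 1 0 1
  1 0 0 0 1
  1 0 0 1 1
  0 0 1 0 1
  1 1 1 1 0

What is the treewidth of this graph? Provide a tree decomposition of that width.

Treewidth 2.
One such decomposition:
Bags: B1 = {a, c, e}  B2 = {c, d, e}  B3 = {a, b, e}
Tree: B1–B2, B1–B3

Each bag holds 3 vertices, so the decomposition has width 2, which upper-bounds the treewidth. On the other hand G contains the 3-clique {c, d, e}. A clique must lie in a single bag of any decomposition, so no decomposition can have width below 2. Hence tw(G) = 2 exactly.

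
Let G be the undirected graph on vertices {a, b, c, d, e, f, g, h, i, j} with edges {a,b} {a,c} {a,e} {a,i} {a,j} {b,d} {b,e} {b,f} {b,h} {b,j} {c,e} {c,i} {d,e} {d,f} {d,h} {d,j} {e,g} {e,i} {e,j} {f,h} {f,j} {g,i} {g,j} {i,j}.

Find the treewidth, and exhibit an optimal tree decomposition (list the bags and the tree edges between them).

The largest bag has 4 vertices, giving width 3; this decomposition certifies tw(G) ≤ 3. Conversely, {e, g, i, j} is a clique of size 4, and the vertices of any clique must share a bag in every tree decomposition; so some bag has ≥ 4 vertices and tw(G) ≥ 3. The upper and lower bounds meet at 3, so that is the treewidth.

Treewidth 3.
One optimal decomposition is:
Bags: B1 = {b, d, e, j}  B2 = {a, b, e, j}  B3 = {b, d, f, j}  B4 = {a, e, i, j}  B5 = {e, g, i, j}  B6 = {a, c, e, i}  B7 = {b, d, f, h}
Tree: B1–B2, B1–B3, B2–B4, B4–B5, B4–B6, B3–B7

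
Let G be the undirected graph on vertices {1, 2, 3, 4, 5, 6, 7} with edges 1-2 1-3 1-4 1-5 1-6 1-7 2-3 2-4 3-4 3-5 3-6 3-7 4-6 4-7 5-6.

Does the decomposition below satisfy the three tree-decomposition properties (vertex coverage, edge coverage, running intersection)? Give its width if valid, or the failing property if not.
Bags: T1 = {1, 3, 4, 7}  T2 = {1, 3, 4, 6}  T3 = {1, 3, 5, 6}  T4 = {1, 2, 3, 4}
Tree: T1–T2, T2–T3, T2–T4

Vertex coverage: the bags together contain {1, 2, 3, 4, 5, 6, 7}, the full vertex set. Edge coverage: each edge of G has both endpoints in at least one bag. Running intersection: for every vertex, the bags containing it form a connected subtree. All three properties hold, so this is a valid tree decomposition of width max|bag| − 1 = 3, and hence tw(G) ≤ 3.

Yes; width 3.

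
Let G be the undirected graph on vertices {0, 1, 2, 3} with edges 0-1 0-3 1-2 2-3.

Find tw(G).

A width-2 tree decomposition is:
Bags: B1 = {0, 2, 3}  B2 = {0, 1, 2}
Tree: B1–B2
The largest bag has 3 vertices, giving width 2; this decomposition certifies tw(G) ≤ 2. The edges 0–3–2–1–0 form a cycle, so G is not a tree and its treewidth is at least 2. Combining the bounds, tw(G) = 2.

2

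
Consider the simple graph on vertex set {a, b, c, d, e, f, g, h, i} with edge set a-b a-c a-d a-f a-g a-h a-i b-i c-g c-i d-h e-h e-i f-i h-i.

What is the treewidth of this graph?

A width-2 tree decomposition is:
Bags: B1 = {a, h, i}  B2 = {a, f, i}  B3 = {a, c, i}  B4 = {e, h, i}  B5 = {a, c, g}  B6 = {a, d, h}  B7 = {a, b, i}
Tree: B1–B2, B1–B3, B1–B4, B3–B5, B1–B6, B3–B7
The largest bag has 3 vertices, giving width 2; this decomposition certifies tw(G) ≤ 2. Conversely, {e, h, i} is a clique of size 3, and the vertices of any clique must share a bag in every tree decomposition; so some bag has ≥ 3 vertices and tw(G) ≥ 2. Hence tw(G) = 2 exactly.

2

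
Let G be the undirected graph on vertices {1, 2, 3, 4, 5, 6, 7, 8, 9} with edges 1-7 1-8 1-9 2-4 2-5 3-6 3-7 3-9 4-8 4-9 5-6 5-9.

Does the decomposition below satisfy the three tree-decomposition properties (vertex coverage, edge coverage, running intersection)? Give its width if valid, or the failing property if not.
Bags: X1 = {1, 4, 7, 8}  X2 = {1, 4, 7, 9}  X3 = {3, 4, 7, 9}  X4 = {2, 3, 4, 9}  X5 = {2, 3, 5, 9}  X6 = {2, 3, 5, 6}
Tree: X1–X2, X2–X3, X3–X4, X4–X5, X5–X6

Yes; width 3.

Checking the three conditions: (i) the bags cover all of {1, 2, 3, 4, 5, 6, 7, 8, 9}; (ii) for each edge, some bag contains both endpoints; (iii) the bags containing any fixed vertex form a subtree. All hold, so the decomposition is valid with width 4 − 1 = 3.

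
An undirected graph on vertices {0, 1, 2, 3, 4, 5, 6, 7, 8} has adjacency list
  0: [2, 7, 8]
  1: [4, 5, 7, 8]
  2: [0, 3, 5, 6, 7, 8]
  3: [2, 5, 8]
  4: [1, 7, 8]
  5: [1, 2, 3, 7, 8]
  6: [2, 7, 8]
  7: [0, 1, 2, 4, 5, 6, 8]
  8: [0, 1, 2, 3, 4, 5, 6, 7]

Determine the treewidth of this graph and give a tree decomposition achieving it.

Treewidth 3.
One such decomposition:
Bags: B1 = {2, 5, 7, 8}  B2 = {1, 5, 7, 8}  B3 = {1, 4, 7, 8}  B4 = {2, 3, 5, 8}  B5 = {2, 6, 7, 8}  B6 = {0, 2, 7, 8}
Tree: B1–B2, B2–B3, B1–B4, B1–B5, B1–B6

Each bag holds 4 vertices, so the decomposition has width 3, which upper-bounds the treewidth. Conversely, {2, 3, 5, 8} is a clique of size 4, and the vertices of any clique must share a bag in every tree decomposition; so some bag has ≥ 4 vertices and tw(G) ≥ 3. Hence tw(G) = 3 exactly.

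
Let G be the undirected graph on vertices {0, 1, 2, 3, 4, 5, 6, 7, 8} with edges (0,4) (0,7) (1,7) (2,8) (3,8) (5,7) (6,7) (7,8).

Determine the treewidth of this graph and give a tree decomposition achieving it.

Treewidth 1.
One such decomposition:
Bags: B1 = {0, 7}  B2 = {1, 7}  B3 = {5, 7}  B4 = {0, 4}  B5 = {7, 8}  B6 = {2, 8}  B7 = {3, 8}  B8 = {6, 7}
Tree: B1–B2, B2–B3, B1–B4, B2–B5, B5–B6, B6–B7, B5–B8

Every bag has size at most 2, so the width is 2 − 1 = 1 and tw(G) ≤ 1. Any graph with an edge has treewidth ≥ 1, and G has the edge 7–0. Combining the bounds, tw(G) = 1.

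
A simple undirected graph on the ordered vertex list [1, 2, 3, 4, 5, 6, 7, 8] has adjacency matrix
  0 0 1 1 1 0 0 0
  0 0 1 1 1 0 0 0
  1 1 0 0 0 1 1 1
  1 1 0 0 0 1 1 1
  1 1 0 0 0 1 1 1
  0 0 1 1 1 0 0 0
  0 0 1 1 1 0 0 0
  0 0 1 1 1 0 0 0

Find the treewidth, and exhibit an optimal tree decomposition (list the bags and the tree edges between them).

Treewidth 3.
One such decomposition:
Bags: B1 = {3, 4, 5, 7}  B2 = {3, 4, 5, 8}  B3 = {2, 3, 4, 5}  B4 = {1, 3, 4, 5}  B5 = {3, 4, 5, 6}
Tree: B1–B2, B2–B3, B3–B4, B4–B5

Every bag has size at most 4, so the width is 4 − 1 = 3 and tw(G) ≤ 3. For the lower bound: the 4 vertex sets {4,7}, {5,8}, {3}, {2} are disjoint, each induces a connected subgraph, and every pair is joined by at least one edge of G. Contracting each set to a single vertex therefore yields K_{4} as a minor, and since treewidth is minor-monotone, tw(G) ≥ tw(K_{4}) = 3. The upper and lower bounds meet at 3, so that is the treewidth.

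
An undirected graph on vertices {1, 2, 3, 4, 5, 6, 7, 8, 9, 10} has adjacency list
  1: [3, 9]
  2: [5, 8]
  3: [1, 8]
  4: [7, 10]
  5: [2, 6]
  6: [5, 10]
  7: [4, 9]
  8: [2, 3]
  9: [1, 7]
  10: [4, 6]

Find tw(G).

A width-2 tree decomposition is:
Bags: B1 = {4, 6, 10}  B2 = {4, 6, 7}  B3 = {6, 7, 9}  B4 = {1, 6, 9}  B5 = {1, 3, 6}  B6 = {3, 6, 8}  B7 = {2, 6, 8}  B8 = {2, 5, 6}
Tree: B1–B2, B2–B3, B3–B4, B4–B5, B5–B6, B6–B7, B7–B8
Each bag holds 3 vertices, so the decomposition has width 2, which upper-bounds the treewidth. The edges 6–10–4–7–9–1–3–8–2–5–6 form a cycle, so G is not a tree and its treewidth is at least 2. Combining the bounds, tw(G) = 2.

2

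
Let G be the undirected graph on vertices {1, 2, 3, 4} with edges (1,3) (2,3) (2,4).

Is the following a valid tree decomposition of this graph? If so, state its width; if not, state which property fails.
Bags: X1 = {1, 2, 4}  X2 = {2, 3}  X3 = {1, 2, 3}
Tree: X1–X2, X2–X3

No — bags containing vertex 1 are not connected in the tree.

A tree decomposition must satisfy three properties: every vertex lies in some bag; for every edge, both endpoints lie together in some bag; and for every vertex, the bags containing it form a connected subtree. Here bags containing vertex 1 are not connected in the tree, so the decomposition is invalid.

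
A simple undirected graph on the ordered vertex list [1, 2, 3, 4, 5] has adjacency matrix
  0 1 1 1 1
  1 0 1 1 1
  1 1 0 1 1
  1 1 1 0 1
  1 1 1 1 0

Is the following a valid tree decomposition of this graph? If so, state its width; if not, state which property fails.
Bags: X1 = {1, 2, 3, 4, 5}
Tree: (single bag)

Yes; width 4.

Every vertex of G appears in some bag (union = {1, 2, 3, 4, 5}); every edge is covered by a bag; and for each vertex v the set of bags containing v is connected in the bag tree. The decomposition is therefore valid. The largest bag has 5 vertices, so the width is 4.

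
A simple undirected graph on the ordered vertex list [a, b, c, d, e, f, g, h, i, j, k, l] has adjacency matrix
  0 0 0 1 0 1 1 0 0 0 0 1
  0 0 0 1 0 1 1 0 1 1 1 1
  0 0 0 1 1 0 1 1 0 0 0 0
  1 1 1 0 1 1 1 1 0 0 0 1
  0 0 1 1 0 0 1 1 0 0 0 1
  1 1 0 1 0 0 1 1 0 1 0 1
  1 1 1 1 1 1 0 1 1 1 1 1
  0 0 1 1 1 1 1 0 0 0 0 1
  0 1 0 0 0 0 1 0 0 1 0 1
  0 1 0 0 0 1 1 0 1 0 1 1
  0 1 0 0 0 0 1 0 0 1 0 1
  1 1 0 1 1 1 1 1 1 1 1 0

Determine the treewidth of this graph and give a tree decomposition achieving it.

The largest bag has 5 vertices, giving width 4; this decomposition certifies tw(G) ≤ 4. For the lower bound, the 5 vertices {c, d, e, g, h} are pairwise adjacent, and any tree decomposition puts a clique entirely inside one bag — forcing width ≥ 4. Hence tw(G) = 4 exactly.

Treewidth 4.
One optimal decomposition is:
Bags: B1 = {b, d, f, g, l}  B2 = {d, f, g, h, l}  B3 = {b, f, g, j, l}  B4 = {d, e, g, h, l}  B5 = {b, g, j, k, l}  B6 = {c, d, e, g, h}  B7 = {a, d, f, g, l}  B8 = {b, g, i, j, l}
Tree: B1–B2, B1–B3, B2–B4, B3–B5, B4–B6, B2–B7, B3–B8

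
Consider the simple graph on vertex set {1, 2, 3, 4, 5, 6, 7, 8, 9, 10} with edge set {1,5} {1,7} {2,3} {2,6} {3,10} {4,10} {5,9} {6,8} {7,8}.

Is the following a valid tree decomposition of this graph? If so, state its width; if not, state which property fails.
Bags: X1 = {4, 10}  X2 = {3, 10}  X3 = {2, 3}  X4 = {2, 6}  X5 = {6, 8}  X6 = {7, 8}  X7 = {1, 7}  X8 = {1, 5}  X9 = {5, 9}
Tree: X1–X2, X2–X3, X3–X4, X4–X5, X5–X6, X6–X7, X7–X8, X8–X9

Yes; width 1.

Checking the three conditions: (i) the bags cover all of {1, 2, 3, 4, 5, 6, 7, 8, 9, 10}; (ii) for each edge, some bag contains both endpoints; (iii) the bags containing any fixed vertex form a subtree. All hold, so the decomposition is valid with width 2 − 1 = 1.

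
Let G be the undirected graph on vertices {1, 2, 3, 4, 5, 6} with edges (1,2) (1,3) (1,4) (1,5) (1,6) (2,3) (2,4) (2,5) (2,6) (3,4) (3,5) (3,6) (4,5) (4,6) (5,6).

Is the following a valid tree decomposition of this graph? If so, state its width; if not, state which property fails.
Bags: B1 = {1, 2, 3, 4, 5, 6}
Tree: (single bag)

Checking the three conditions: (i) the bags cover all of {1, 2, 3, 4, 5, 6}; (ii) for each edge, some bag contains both endpoints; (iii) the bags containing any fixed vertex form a subtree. All hold, so the decomposition is valid with width 6 − 1 = 5.

Yes; width 5.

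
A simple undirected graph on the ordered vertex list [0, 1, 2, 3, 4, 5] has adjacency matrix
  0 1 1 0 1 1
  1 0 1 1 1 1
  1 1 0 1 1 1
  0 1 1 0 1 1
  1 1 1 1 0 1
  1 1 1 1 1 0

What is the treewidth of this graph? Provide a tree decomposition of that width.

Treewidth 4.
One optimal decomposition is:
Bags: B1 = {1, 2, 3, 4, 5}  B2 = {0, 1, 2, 4, 5}
Tree: B1–B2

Every bag has size at most 5, so the width is 5 − 1 = 4 and tw(G) ≤ 4. Conversely, {0, 1, 2, 4, 5} is a clique of size 5, and the vertices of any clique must share a bag in every tree decomposition; so some bag has ≥ 5 vertices and tw(G) ≥ 4. Therefore the treewidth is 4.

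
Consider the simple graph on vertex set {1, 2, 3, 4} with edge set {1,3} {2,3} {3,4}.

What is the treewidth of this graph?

A width-1 tree decomposition is:
Bags: B1 = {2, 3}  B2 = {3, 4}  B3 = {1, 3}
Tree: B1–B2, B2–B3
Every bag has size at most 2, so the width is 2 − 1 = 1 and tw(G) ≤ 1. Since G has at least one edge (e.g. 2–3), it is not an edgeless graph, so tw(G) ≥ 1. The upper and lower bounds meet at 1, so that is the treewidth.

1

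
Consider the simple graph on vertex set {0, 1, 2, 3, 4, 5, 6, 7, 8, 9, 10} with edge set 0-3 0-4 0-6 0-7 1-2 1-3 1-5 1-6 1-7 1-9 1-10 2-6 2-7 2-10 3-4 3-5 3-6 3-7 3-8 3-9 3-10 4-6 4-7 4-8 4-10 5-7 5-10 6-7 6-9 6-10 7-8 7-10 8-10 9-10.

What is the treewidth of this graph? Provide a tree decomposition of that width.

Every bag has size at most 5, so the width is 5 − 1 = 4 and tw(G) ≤ 4. On the other hand G contains the 5-clique {1, 2, 6, 7, 10}. A clique must lie in a single bag of any decomposition, so no decomposition can have width below 4. Combining the bounds, tw(G) = 4.

Treewidth 4.
One such decomposition:
Bags: B1 = {3, 4, 6, 7, 10}  B2 = {0, 3, 4, 6, 7}  B3 = {3, 4, 7, 8, 10}  B4 = {1, 3, 6, 7, 10}  B5 = {1, 2, 6, 7, 10}  B6 = {1, 3, 5, 7, 10}  B7 = {1, 3, 6, 9, 10}
Tree: B1–B2, B1–B3, B1–B4, B4–B5, B4–B6, B4–B7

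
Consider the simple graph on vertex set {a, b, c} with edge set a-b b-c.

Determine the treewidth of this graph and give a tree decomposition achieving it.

Every bag has size at most 2, so the width is 2 − 1 = 1 and tw(G) ≤ 1. Since G has at least one edge (e.g. b–c), it is not an edgeless graph, so tw(G) ≥ 1. Hence tw(G) = 1 exactly.

Treewidth 1.
One optimal decomposition is:
Bags: B1 = {b, c}  B2 = {a, b}
Tree: B1–B2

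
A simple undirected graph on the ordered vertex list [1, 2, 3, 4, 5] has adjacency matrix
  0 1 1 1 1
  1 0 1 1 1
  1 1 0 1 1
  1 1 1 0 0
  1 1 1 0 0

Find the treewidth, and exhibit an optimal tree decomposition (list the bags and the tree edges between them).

Treewidth 3.
One such decomposition:
Bags: B1 = {1, 2, 3, 5}  B2 = {1, 2, 3, 4}
Tree: B1–B2

The largest bag has 4 vertices, giving width 3; this decomposition certifies tw(G) ≤ 3. For the lower bound, the 4 vertices {1, 2, 3, 4} are pairwise adjacent, and any tree decomposition puts a clique entirely inside one bag — forcing width ≥ 3. Therefore the treewidth is 3.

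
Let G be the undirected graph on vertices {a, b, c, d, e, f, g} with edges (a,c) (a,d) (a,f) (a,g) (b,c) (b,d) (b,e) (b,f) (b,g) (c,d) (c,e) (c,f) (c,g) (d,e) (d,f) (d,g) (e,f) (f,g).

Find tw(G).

A width-4 tree decomposition is:
Bags: B1 = {a, c, d, f, g}  B2 = {b, c, d, f, g}  B3 = {b, c, d, e, f}
Tree: B1–B2, B2–B3
Each bag holds 5 vertices, so the decomposition has width 4, which upper-bounds the treewidth. On the other hand G contains the 5-clique {a, c, d, f, g}. A clique must lie in a single bag of any decomposition, so no decomposition can have width below 4. Therefore the treewidth is 4.

4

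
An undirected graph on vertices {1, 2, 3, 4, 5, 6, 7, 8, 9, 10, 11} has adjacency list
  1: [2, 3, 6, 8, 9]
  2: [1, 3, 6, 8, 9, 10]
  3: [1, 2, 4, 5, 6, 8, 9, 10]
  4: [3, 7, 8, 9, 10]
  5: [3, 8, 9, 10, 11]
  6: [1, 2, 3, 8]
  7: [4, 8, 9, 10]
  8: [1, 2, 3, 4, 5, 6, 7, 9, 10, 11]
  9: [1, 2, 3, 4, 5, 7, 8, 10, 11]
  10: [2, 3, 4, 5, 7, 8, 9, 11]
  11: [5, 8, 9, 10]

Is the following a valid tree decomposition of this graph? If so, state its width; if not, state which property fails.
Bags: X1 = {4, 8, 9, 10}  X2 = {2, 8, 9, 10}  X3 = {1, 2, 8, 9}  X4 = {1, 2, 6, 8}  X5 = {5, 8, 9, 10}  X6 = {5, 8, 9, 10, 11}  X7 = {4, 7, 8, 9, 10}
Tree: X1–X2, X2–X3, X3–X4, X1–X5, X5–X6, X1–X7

A tree decomposition must satisfy three properties: every vertex lies in some bag; for every edge, both endpoints lie together in some bag; and for every vertex, the bags containing it form a connected subtree. Here vertex 3 appears in no bag, so the decomposition is invalid.

No — vertex 3 appears in no bag.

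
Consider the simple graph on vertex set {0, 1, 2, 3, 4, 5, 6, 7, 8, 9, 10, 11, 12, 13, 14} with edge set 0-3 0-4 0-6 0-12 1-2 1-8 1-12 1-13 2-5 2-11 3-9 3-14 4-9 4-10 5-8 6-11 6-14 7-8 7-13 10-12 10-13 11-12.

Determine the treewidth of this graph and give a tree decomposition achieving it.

Treewidth 3.
One optimal decomposition is:
Bags: B1 = {2, 5, 7, 8}  B2 = {1, 2, 7, 8}  B3 = {1, 2, 7, 13}  B4 = {1, 2, 11, 13}  B5 = {1, 11, 12, 13}  B6 = {10, 11, 12, 13}  B7 = {6, 10, 11, 12}  B8 = {0, 6, 10, 12}  B9 = {0, 4, 6, 10}  B10 = {0, 4, 6, 14}  B11 = {0, 3, 4, 14}  B12 = {3, 4, 9, 14}
Tree: B1–B2, B2–B3, B3–B4, B4–B5, B5–B6, B6–B7, B7–B8, B8–B9, B9–B10, B10–B11, B11–B12

The largest bag has 4 vertices, giving width 3; this decomposition certifies tw(G) ≤ 3. For the lower bound: the 4 vertex sets {5,7,8}, {2}, {1}, {10,11,12,13} are disjoint, each induces a connected subgraph, and every pair is joined by at least one edge of G. Contracting each set to a single vertex therefore yields K_{4} as a minor, and since treewidth is minor-monotone, tw(G) ≥ tw(K_{4}) = 3. Hence tw(G) = 3 exactly.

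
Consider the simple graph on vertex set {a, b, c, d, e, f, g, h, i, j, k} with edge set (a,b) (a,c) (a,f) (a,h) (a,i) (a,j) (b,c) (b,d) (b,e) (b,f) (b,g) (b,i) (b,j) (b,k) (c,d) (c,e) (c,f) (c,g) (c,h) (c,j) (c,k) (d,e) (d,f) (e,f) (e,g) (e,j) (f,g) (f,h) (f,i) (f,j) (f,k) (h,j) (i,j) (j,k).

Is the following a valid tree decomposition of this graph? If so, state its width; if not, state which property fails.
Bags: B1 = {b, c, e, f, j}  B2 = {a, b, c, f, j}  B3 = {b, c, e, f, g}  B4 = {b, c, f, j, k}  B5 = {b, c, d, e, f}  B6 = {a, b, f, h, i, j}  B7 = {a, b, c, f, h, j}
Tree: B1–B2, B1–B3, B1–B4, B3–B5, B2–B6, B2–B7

A tree decomposition must satisfy three properties: every vertex lies in some bag; for every edge, both endpoints lie together in some bag; and for every vertex, the bags containing it form a connected subtree. Here bags containing vertex h are not connected in the tree, so the decomposition is invalid.

No — bags containing vertex h are not connected in the tree.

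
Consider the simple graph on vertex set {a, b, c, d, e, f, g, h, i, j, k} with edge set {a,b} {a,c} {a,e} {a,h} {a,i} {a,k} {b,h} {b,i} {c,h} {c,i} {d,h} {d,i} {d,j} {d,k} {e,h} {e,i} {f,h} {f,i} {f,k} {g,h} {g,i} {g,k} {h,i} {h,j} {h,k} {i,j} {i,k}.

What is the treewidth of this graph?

3

A width-3 tree decomposition is:
Bags: B1 = {a, h, i, k}  B2 = {f, h, i, k}  B3 = {g, h, i, k}  B4 = {a, e, h, i}  B5 = {a, b, h, i}  B6 = {d, h, i, k}  B7 = {d, h, i, j}  B8 = {a, c, h, i}
Tree: B1–B2, B1–B3, B1–B4, B4–B5, B1–B6, B6–B7, B1–B8
The largest bag has 4 vertices, giving width 3; this decomposition certifies tw(G) ≤ 3. For the lower bound, the 4 vertices {d, h, i, k} are pairwise adjacent, and any tree decomposition puts a clique entirely inside one bag — forcing width ≥ 3. Combining the bounds, tw(G) = 3.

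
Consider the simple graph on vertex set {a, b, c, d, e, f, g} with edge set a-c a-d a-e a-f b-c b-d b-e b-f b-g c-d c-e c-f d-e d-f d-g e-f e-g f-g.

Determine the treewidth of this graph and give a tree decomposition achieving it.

Treewidth 4.
Bags: B1 = {b, c, d, e, f}  B2 = {b, d, e, f, g}  B3 = {a, c, d, e, f}
Tree: B1–B2, B1–B3

Each bag holds 5 vertices, so the decomposition has width 4, which upper-bounds the treewidth. Conversely, {b, d, e, f, g} is a clique of size 5, and the vertices of any clique must share a bag in every tree decomposition; so some bag has ≥ 5 vertices and tw(G) ≥ 4. Hence tw(G) = 4 exactly.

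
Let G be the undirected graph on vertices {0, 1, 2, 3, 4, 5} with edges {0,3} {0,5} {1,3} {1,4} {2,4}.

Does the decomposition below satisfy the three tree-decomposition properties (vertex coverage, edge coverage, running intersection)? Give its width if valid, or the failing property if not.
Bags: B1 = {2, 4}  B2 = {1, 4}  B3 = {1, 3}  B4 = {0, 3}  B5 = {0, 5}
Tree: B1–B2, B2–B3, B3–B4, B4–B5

Yes; width 1.

Vertex coverage: the bags together contain {0, 1, 2, 3, 4, 5}, the full vertex set. Edge coverage: each edge of G has both endpoints in at least one bag. Running intersection: for every vertex, the bags containing it form a connected subtree. All three properties hold, so this is a valid tree decomposition of width max|bag| − 1 = 1, and hence tw(G) ≤ 1.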